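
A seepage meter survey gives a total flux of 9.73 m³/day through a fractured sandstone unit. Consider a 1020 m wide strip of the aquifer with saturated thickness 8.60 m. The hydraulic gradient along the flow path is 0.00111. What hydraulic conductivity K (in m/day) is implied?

Cross-sectional area A = 1020 × 8.60 = 8772 m².
Hydraulic gradient i = 0.00111.
From Q = K·A·i, K = Q / (A·i) = 9.73 / (8772 × 0.001110) = 0.9993 m/day.

0.999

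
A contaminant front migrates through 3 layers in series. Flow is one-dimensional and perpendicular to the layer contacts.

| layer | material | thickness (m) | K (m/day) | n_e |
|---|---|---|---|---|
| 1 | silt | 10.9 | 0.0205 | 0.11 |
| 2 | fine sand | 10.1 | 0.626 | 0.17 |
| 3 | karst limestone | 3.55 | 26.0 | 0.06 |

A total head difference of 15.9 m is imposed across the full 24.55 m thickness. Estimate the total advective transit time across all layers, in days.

With flow normal to the layers, continuity requires the same specific discharge q through every layer.
Σ(b_i/K_i) = 10.9/0.0205 + 10.1/0.626 + 3.55/26.0 = 548.0 d.
q = Δh / Σ(b_i/K_i) = 15.9 / 548.0 = 0.02902 m/day.
In each layer the seepage velocity is v_i = q/n_i, so the layer transit time is t_i = b_i·n_i / q:
  layer 1 (silt): t_1 = 10.9 × 0.11 / 0.02902 = 41.32 d
  layer 2 (fine sand): t_2 = 10.1 × 0.17 / 0.02902 = 59.17 d
  layer 3 (karst limestone): t_3 = 3.55 × 0.06 / 0.02902 = 7.341 d
Total t = Σ t_i = 107.8 days.

108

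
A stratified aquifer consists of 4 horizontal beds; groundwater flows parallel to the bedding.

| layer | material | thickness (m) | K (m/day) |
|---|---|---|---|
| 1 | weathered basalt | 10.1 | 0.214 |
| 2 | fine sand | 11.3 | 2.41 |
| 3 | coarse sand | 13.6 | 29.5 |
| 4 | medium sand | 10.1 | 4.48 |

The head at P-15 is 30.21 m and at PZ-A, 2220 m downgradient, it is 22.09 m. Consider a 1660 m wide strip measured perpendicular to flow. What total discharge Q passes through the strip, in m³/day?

Flow is parallel to layering, so each bed carries its own Darcy discharge and the transmissivities add.
Σ(K_i·b_i) = 0.214×10.1 + 2.41×11.3 + 29.5×13.6 + 4.48×10.1 = 475.8 m²/day.
Hydraulic gradient i = (30.21 − 22.09) / 2220 = 8.12 / 2220 = 0.003658.
Q = Σ(K_i·b_i) · W · i = 475.8 × 1660 × 0.003658 = 2889 m³/day.

2890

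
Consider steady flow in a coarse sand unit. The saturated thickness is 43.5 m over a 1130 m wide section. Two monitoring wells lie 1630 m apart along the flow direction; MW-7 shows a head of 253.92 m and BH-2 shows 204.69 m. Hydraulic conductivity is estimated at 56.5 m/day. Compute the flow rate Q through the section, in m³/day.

Cross-sectional area A = 1130 × 43.5 = 49155 m².
Hydraulic gradient i = (253.92 − 204.69) / 1630 = 49.23 / 1630 = 0.03020.
Darcy's law: Q = K · A · i = 56.50 × 49155 × 0.03020 = 83880 m³/day.

83900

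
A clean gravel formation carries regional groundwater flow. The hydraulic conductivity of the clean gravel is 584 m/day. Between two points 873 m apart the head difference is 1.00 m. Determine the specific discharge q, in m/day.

0.669

Hydraulic gradient i = Δh / L = 1.00 / 873 = 0.001145.
Specific discharge q = K · i = 584.0 × 0.001145 = 0.6690 m/day.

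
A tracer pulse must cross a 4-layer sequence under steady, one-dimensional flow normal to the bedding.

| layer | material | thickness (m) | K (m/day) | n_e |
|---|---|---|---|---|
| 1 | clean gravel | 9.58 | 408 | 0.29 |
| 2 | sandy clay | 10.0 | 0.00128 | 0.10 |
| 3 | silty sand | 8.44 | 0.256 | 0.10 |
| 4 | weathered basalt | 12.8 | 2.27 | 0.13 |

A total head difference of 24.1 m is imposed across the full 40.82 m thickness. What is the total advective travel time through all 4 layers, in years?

With flow normal to the layers, continuity requires the same specific discharge q through every layer.
Σ(b_i/K_i) = 9.58/408 + 10.0/0.00128 + 8.44/0.256 + 12.8/2.27 = 7851 d.
q = Δh / Σ(b_i/K_i) = 24.1 / 7851 = 0.003070 m/day.
In each layer the seepage velocity is v_i = q/n_i, so the layer transit time is t_i = b_i·n_i / q:
  layer 1 (clean gravel): t_1 = 9.58 × 0.29 / 0.003070 = 905.1 d
  layer 2 (sandy clay): t_2 = 10.0 × 0.10 / 0.003070 = 325.8 d
  layer 3 (silty sand): t_3 = 8.44 × 0.10 / 0.003070 = 275.0 d
  layer 4 (weathered basalt): t_4 = 12.8 × 0.13 / 0.003070 = 542.1 d
Total t = Σ t_i = 2048 days = 5.607 years.

5.61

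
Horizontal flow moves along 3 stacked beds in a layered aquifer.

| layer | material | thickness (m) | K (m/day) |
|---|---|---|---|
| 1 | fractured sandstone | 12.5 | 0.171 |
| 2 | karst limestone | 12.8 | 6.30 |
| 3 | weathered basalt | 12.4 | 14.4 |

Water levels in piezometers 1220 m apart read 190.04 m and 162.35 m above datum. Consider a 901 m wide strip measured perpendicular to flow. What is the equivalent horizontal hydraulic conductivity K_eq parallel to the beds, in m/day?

Flow is parallel to layering, so each bed carries its own Darcy discharge and the transmissivities add.
Σ(K_i·b_i) = 0.171×12.5 + 6.30×12.8 + 14.4×12.4 = 261.3 m²/day.
Total thickness b = 37.70 m, so K_eq = Σ(K_i·b_i)/b = 6.932 m/day.

6.93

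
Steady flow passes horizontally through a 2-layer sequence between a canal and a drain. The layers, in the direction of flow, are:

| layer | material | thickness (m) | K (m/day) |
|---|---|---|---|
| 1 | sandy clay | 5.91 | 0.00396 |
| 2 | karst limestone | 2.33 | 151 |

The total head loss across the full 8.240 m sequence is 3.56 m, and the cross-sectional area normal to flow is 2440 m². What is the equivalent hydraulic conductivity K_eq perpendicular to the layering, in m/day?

Flow is perpendicular to layering, so the layers act in series and the equivalent K is the thickness-weighted harmonic mean.
Total thickness L = 5.91 + 2.33 = 8.240 m.
Σ(b_i/K_i) = 5.91/0.00396 + 2.33/151 = 1492 d.
K_eq = L / Σ(b_i/K_i) = 8.240 / 1492 = 0.005521 m/day.

0.00552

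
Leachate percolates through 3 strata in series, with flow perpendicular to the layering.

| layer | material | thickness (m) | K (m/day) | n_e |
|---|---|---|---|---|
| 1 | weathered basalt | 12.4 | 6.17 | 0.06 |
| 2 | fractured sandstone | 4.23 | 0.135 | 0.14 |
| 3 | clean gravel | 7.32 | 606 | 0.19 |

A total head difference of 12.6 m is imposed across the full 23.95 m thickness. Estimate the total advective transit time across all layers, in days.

7.22

With flow normal to the layers, continuity requires the same specific discharge q through every layer.
Σ(b_i/K_i) = 12.4/6.17 + 4.23/0.135 + 7.32/606 = 33.36 d.
q = Δh / Σ(b_i/K_i) = 12.6 / 33.36 = 0.3778 m/day.
In each layer the seepage velocity is v_i = q/n_i, so the layer transit time is t_i = b_i·n_i / q:
  layer 1 (weathered basalt): t_1 = 12.4 × 0.06 / 0.3778 = 1.970 d
  layer 2 (fractured sandstone): t_2 = 4.23 × 0.14 / 0.3778 = 1.568 d
  layer 3 (clean gravel): t_3 = 7.32 × 0.19 / 0.3778 = 3.682 d
Total t = Σ t_i = 7.219 days.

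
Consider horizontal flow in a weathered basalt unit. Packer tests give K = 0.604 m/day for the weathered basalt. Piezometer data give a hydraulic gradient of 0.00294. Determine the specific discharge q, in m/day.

Hydraulic gradient i = 0.00294.
Specific discharge q = K · i = 0.6040 × 0.002940 = 0.001776 m/day.

0.00178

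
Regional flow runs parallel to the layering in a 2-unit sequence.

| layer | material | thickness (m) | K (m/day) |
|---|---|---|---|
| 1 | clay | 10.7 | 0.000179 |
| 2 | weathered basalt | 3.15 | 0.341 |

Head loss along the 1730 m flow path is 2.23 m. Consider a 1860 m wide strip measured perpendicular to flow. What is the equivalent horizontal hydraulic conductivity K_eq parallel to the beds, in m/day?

0.0777

Flow is parallel to layering, so each bed carries its own Darcy discharge and the transmissivities add.
Σ(K_i·b_i) = 0.000179×10.7 + 0.341×3.15 = 1.076 m²/day.
Total thickness b = 13.85 m, so K_eq = Σ(K_i·b_i)/b = 0.07769 m/day.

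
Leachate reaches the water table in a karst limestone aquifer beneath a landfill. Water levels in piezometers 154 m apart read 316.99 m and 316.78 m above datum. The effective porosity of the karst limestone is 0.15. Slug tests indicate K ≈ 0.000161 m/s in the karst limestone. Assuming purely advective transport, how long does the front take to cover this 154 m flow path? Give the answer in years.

3.33

Convert K: 0.000161 m/s × 86400 = 13.91 m/day.
Hydraulic gradient i = (316.99 − 316.78) / 154 = 0.21 / 154 = 0.001364.
Darcy flux q = K · i = 13.91 × 0.001364 = 0.01897 m/day.
Seepage velocity v = q / n_e = 0.01897 / 0.15 = 0.1265 m/day.
Travel time t = L / v = 154 / 0.1265 = 1218 days = 3.334 years.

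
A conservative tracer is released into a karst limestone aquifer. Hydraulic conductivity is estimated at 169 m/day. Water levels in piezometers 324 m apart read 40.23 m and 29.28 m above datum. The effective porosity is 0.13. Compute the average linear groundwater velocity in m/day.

43.9

Hydraulic gradient i = (40.23 − 29.28) / 324 = 10.95 / 324 = 0.03380.
Darcy flux q = K · i = 169.0 × 0.03380 = 5.712 m/day.
Seepage velocity v = q / n_e = 5.712 / 0.13 = 43.94 m/day.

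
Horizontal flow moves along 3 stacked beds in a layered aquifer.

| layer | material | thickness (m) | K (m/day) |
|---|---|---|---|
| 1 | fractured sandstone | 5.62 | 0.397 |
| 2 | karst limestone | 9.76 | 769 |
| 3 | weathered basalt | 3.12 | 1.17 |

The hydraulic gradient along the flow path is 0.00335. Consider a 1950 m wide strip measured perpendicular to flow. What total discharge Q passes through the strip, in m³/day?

49100

Flow is parallel to layering, so each bed carries its own Darcy discharge and the transmissivities add.
Σ(K_i·b_i) = 0.397×5.62 + 769×9.76 + 1.17×3.12 = 7511 m²/day.
Hydraulic gradient i = 0.00335.
Q = Σ(K_i·b_i) · W · i = 7511 × 1950 × 0.003350 = 49068 m³/day.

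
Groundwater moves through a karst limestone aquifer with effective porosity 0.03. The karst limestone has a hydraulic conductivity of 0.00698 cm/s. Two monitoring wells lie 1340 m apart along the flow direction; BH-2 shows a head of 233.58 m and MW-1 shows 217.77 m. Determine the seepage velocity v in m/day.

2.37

Convert K: 0.00698 cm/s × 864 = 6.031 m/day.
Hydraulic gradient i = (233.58 − 217.77) / 1340 = 15.81 / 1340 = 0.01180.
Darcy flux q = K · i = 6.031 × 0.01180 = 0.07115 m/day.
Seepage velocity v = q / n_e = 0.07115 / 0.03 = 2.372 m/day.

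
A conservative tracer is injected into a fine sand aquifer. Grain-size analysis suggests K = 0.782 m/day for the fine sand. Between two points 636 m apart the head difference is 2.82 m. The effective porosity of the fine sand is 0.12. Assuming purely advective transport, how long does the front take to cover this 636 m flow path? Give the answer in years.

Hydraulic gradient i = Δh / L = 2.82 / 636 = 0.004434.
Darcy flux q = K · i = 0.7820 × 0.004434 = 0.003467 m/day.
Seepage velocity v = q / n_e = 0.003467 / 0.12 = 0.02889 m/day.
Travel time t = L / v = 636 / 0.02889 = 22011 days = 60.26 years.

60.3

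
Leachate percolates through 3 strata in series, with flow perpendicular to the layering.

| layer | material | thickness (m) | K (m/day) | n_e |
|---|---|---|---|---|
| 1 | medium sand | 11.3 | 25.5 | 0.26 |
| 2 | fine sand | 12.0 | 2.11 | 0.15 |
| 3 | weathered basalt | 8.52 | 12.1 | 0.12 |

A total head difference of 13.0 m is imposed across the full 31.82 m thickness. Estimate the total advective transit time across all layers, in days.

With flow normal to the layers, continuity requires the same specific discharge q through every layer.
Σ(b_i/K_i) = 11.3/25.5 + 12.0/2.11 + 8.52/12.1 = 6.834 d.
q = Δh / Σ(b_i/K_i) = 13.0 / 6.834 = 1.902 m/day.
In each layer the seepage velocity is v_i = q/n_i, so the layer transit time is t_i = b_i·n_i / q:
  layer 1 (medium sand): t_1 = 11.3 × 0.26 / 1.902 = 1.545 d
  layer 2 (fine sand): t_2 = 12.0 × 0.15 / 1.902 = 0.9463 d
  layer 3 (weathered basalt): t_3 = 8.52 × 0.12 / 1.902 = 0.5375 d
Total t = Σ t_i = 3.028 days.

3.03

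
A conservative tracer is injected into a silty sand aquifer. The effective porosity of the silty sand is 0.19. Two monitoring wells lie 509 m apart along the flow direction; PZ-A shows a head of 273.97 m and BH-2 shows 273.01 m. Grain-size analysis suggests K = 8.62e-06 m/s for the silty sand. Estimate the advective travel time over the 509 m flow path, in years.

Convert K: 8.62e-06 m/s × 86400 = 0.7448 m/day.
Hydraulic gradient i = (273.97 − 273.01) / 509 = 0.96 / 509 = 0.001886.
Darcy flux q = K · i = 0.7448 × 0.001886 = 0.001405 m/day.
Seepage velocity v = q / n_e = 0.001405 / 0.19 = 0.007393 m/day.
Travel time t = L / v = 509 / 0.007393 = 68849 days = 188.5 years.

188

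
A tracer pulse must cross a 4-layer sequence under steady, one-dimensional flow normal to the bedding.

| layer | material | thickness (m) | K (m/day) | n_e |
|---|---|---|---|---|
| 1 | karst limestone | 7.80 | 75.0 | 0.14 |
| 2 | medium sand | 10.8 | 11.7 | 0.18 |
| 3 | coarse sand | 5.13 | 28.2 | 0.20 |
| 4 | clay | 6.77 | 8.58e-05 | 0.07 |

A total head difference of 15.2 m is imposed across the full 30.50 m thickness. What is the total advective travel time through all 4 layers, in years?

With flow normal to the layers, continuity requires the same specific discharge q through every layer.
Σ(b_i/K_i) = 7.80/75.0 + 10.8/11.7 + 5.13/28.2 + 6.77/8.58e-05 = 78906 d.
q = Δh / Σ(b_i/K_i) = 15.2 / 78906 = 0.0001926 m/day.
In each layer the seepage velocity is v_i = q/n_i, so the layer transit time is t_i = b_i·n_i / q:
  layer 1 (karst limestone): t_1 = 7.80 × 0.14 / 0.0001926 = 5669 d
  layer 2 (medium sand): t_2 = 10.8 × 0.18 / 0.0001926 = 10092 d
  layer 3 (coarse sand): t_3 = 5.13 × 0.20 / 0.0001926 = 5326 d
  layer 4 (clay): t_4 = 6.77 × 0.07 / 0.0001926 = 2460 d
Total t = Σ t_i = 23547 days = 64.47 years.

64.5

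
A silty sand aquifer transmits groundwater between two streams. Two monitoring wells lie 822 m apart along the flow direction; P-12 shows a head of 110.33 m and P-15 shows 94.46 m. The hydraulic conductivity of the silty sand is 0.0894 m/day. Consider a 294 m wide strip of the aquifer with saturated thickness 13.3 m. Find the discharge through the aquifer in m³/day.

Cross-sectional area A = 294 × 13.3 = 3910 m².
Hydraulic gradient i = (110.33 − 94.46) / 822 = 15.87 / 822 = 0.01931.
Darcy's law: Q = K · A · i = 0.08940 × 3910 × 0.01931 = 6.749 m³/day.

6.75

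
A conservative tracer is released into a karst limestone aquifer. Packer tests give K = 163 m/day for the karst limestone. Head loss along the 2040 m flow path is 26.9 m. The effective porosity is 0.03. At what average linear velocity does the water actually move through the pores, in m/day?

Hydraulic gradient i = Δh / L = 26.9 / 2040 = 0.01319.
Darcy flux q = K · i = 163.0 × 0.01319 = 2.149 m/day.
Seepage velocity v = q / n_e = 2.149 / 0.03 = 71.65 m/day.

71.6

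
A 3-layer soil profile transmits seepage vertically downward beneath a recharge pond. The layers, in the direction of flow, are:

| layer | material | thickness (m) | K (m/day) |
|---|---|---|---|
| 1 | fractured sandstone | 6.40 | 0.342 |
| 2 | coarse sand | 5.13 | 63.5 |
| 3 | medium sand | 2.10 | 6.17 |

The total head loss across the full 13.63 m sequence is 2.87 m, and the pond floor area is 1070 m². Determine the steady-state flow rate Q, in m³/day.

Flow is perpendicular to layering, so the layers act in series and the equivalent K is the thickness-weighted harmonic mean.
Total thickness L = 6.40 + 5.13 + 2.10 = 13.63 m.
Σ(b_i/K_i) = 6.40/0.342 + 5.13/63.5 + 2.10/6.17 = 19.13 d.
K_eq = L / Σ(b_i/K_i) = 13.63 / 19.13 = 0.7123 m/day.
Q = K_eq · A · (Δh/L) = 0.7123 × 1070 × (2.87/13.63) = 160.5 m³/day.

160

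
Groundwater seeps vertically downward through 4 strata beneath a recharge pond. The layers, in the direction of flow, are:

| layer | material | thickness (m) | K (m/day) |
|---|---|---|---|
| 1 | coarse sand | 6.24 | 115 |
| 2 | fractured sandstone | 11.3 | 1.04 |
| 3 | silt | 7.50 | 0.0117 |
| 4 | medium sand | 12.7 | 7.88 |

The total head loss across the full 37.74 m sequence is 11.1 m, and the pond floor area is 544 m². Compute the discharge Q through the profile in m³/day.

9.24

Flow is perpendicular to layering, so the layers act in series and the equivalent K is the thickness-weighted harmonic mean.
Total thickness L = 6.24 + 11.3 + 7.50 + 12.7 = 37.74 m.
Σ(b_i/K_i) = 6.24/115 + 11.3/1.04 + 7.50/0.0117 + 12.7/7.88 = 653.6 d.
K_eq = L / Σ(b_i/K_i) = 37.74 / 653.6 = 0.05775 m/day.
Q = K_eq · A · (Δh/L) = 0.05775 × 544 × (11.1/37.74) = 9.239 m³/day.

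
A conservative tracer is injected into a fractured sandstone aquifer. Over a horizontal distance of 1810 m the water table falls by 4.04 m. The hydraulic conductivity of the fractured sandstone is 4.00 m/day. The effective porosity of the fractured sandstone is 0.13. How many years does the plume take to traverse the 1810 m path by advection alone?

Hydraulic gradient i = Δh / L = 4.04 / 1810 = 0.002232.
Darcy flux q = K · i = 4.000 × 0.002232 = 0.008928 m/day.
Seepage velocity v = q / n_e = 0.008928 / 0.13 = 0.06868 m/day.
Travel time t = L / v = 1810 / 0.06868 = 26355 days = 72.16 years.

72.2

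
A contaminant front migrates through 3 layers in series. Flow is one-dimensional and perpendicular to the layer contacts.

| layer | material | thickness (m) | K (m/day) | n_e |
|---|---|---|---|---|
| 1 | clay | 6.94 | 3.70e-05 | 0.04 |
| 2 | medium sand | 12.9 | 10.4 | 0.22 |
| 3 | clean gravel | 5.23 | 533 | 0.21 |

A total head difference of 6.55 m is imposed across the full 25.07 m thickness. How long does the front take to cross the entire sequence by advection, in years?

With flow normal to the layers, continuity requires the same specific discharge q through every layer.
Σ(b_i/K_i) = 6.94/3.70e-05 + 12.9/10.4 + 5.23/533 = 1.876e+05 d.
q = Δh / Σ(b_i/K_i) = 6.55 / 1.876e+05 = 3.492e-05 m/day.
In each layer the seepage velocity is v_i = q/n_i, so the layer transit time is t_i = b_i·n_i / q:
  layer 1 (clay): t_1 = 6.94 × 0.04 / 3.492e-05 = 7949 d
  layer 2 (medium sand): t_2 = 12.9 × 0.22 / 3.492e-05 = 81270 d
  layer 3 (clean gravel): t_3 = 5.23 × 0.21 / 3.492e-05 = 31451 d
Total t = Σ t_i = 1.207e+05 days = 330.4 years.

330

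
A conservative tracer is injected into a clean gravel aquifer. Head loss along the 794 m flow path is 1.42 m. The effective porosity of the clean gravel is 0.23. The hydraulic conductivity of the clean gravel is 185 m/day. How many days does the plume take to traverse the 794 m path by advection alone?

Hydraulic gradient i = Δh / L = 1.42 / 794 = 0.001788.
Darcy flux q = K · i = 185.0 × 0.001788 = 0.3309 m/day.
Seepage velocity v = q / n_e = 0.3309 / 0.23 = 1.439 m/day.
Travel time t = L / v = 794 / 1.439 = 552.0 days.

552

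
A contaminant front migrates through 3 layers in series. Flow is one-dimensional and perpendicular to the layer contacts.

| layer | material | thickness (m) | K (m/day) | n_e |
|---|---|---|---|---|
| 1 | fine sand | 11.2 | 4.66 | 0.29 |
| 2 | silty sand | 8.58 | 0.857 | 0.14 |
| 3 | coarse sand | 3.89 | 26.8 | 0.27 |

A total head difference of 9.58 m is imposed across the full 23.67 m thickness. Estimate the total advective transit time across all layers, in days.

7.21

With flow normal to the layers, continuity requires the same specific discharge q through every layer.
Σ(b_i/K_i) = 11.2/4.66 + 8.58/0.857 + 3.89/26.8 = 12.56 d.
q = Δh / Σ(b_i/K_i) = 9.58 / 12.56 = 0.7627 m/day.
In each layer the seepage velocity is v_i = q/n_i, so the layer transit time is t_i = b_i·n_i / q:
  layer 1 (fine sand): t_1 = 11.2 × 0.29 / 0.7627 = 4.258 d
  layer 2 (silty sand): t_2 = 8.58 × 0.14 / 0.7627 = 1.575 d
  layer 3 (coarse sand): t_3 = 3.89 × 0.27 / 0.7627 = 1.377 d
Total t = Σ t_i = 7.210 days.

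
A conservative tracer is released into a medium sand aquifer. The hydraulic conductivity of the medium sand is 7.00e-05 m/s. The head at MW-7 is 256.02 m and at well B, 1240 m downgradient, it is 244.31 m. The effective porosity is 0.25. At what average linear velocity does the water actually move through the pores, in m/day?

0.228

Convert K: 7.00e-05 m/s × 86400 = 6.048 m/day.
Hydraulic gradient i = (256.02 − 244.31) / 1240 = 11.71 / 1240 = 0.009444.
Darcy flux q = K · i = 6.048 × 0.009444 = 0.05711 m/day.
Seepage velocity v = q / n_e = 0.05711 / 0.25 = 0.2285 m/day.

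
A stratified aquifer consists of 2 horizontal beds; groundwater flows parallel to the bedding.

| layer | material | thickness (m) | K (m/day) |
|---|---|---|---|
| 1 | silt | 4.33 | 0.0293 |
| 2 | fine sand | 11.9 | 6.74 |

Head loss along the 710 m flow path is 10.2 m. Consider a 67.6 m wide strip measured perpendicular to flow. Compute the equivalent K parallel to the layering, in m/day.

Flow is parallel to layering, so each bed carries its own Darcy discharge and the transmissivities add.
Σ(K_i·b_i) = 0.0293×4.33 + 6.74×11.9 = 80.33 m²/day.
Total thickness b = 16.23 m, so K_eq = Σ(K_i·b_i)/b = 4.950 m/day.

4.95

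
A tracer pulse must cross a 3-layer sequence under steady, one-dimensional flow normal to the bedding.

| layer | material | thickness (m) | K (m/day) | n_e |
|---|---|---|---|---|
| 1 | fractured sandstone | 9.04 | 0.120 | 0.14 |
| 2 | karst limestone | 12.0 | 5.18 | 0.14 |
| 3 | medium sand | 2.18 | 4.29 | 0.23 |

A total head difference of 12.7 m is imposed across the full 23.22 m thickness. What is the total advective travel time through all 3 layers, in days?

With flow normal to the layers, continuity requires the same specific discharge q through every layer.
Σ(b_i/K_i) = 9.04/0.120 + 12.0/5.18 + 2.18/4.29 = 78.16 d.
q = Δh / Σ(b_i/K_i) = 12.7 / 78.16 = 0.1625 m/day.
In each layer the seepage velocity is v_i = q/n_i, so the layer transit time is t_i = b_i·n_i / q:
  layer 1 (fractured sandstone): t_1 = 9.04 × 0.14 / 0.1625 = 7.789 d
  layer 2 (karst limestone): t_2 = 12.0 × 0.14 / 0.1625 = 10.34 d
  layer 3 (medium sand): t_3 = 2.18 × 0.23 / 0.1625 = 3.086 d
Total t = Σ t_i = 21.21 days.

21.2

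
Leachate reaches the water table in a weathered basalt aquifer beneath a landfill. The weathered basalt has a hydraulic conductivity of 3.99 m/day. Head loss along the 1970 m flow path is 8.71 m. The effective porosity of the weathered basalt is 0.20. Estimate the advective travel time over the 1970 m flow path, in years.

Hydraulic gradient i = Δh / L = 8.71 / 1970 = 0.004421.
Darcy flux q = K · i = 3.990 × 0.004421 = 0.01764 m/day.
Seepage velocity v = q / n_e = 0.01764 / 0.20 = 0.08821 m/day.
Travel time t = L / v = 1970 / 0.08821 = 22334 days = 61.15 years.

61.1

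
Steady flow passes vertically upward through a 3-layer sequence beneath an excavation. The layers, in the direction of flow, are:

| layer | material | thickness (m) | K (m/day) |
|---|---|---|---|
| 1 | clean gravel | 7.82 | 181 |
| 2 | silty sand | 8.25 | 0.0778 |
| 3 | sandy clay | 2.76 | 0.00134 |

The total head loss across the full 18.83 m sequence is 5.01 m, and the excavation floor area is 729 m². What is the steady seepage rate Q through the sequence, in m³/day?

1.69

Flow is perpendicular to layering, so the layers act in series and the equivalent K is the thickness-weighted harmonic mean.
Total thickness L = 7.82 + 8.25 + 2.76 = 18.83 m.
Σ(b_i/K_i) = 7.82/181 + 8.25/0.0778 + 2.76/0.00134 = 2166 d.
K_eq = L / Σ(b_i/K_i) = 18.83 / 2166 = 0.008694 m/day.
Q = K_eq · A · (Δh/L) = 0.008694 × 729 × (5.01/18.83) = 1.686 m³/day.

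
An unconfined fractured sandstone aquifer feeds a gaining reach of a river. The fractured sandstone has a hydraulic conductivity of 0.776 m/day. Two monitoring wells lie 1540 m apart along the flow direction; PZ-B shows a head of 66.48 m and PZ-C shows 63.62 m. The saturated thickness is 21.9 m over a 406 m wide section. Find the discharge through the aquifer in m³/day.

Cross-sectional area A = 406 × 21.9 = 8891 m².
Hydraulic gradient i = (66.48 − 63.62) / 1540 = 2.86 / 1540 = 0.001857.
Darcy's law: Q = K · A · i = 0.7760 × 8891 × 0.001857 = 12.81 m³/day.

12.8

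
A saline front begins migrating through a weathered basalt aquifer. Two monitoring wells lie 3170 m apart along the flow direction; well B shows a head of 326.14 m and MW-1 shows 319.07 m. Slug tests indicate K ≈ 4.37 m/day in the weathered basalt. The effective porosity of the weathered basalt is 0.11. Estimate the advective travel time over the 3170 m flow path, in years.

Hydraulic gradient i = (326.14 − 319.07) / 3170 = 7.07 / 3170 = 0.002230.
Darcy flux q = K · i = 4.370 × 0.002230 = 0.009746 m/day.
Seepage velocity v = q / n_e = 0.009746 / 0.11 = 0.08860 m/day.
Travel time t = L / v = 3170 / 0.08860 = 35778 days = 97.95 years.

98.0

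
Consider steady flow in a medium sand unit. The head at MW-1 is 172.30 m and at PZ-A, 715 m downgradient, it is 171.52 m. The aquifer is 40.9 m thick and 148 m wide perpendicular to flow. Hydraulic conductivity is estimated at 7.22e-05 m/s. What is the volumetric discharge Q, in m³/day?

Convert K: 7.22e-05 m/s × 86400 = 6.238 m/day.
Cross-sectional area A = 148 × 40.9 = 6053 m².
Hydraulic gradient i = (172.30 − 171.52) / 715 = 0.78 / 715 = 0.001091.
Darcy's law: Q = K · A · i = 6.238 × 6053 × 0.001091 = 41.19 m³/day.

41.2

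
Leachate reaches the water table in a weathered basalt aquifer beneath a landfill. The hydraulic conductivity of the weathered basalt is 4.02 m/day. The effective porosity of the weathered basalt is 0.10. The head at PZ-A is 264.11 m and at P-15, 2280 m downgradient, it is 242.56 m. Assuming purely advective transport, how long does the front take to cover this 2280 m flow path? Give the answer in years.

16.4

Hydraulic gradient i = (264.11 − 242.56) / 2280 = 21.55 / 2280 = 0.009452.
Darcy flux q = K · i = 4.020 × 0.009452 = 0.03800 m/day.
Seepage velocity v = q / n_e = 0.03800 / 0.10 = 0.3800 m/day.
Travel time t = L / v = 2280 / 0.3800 = 6001 days = 16.43 years.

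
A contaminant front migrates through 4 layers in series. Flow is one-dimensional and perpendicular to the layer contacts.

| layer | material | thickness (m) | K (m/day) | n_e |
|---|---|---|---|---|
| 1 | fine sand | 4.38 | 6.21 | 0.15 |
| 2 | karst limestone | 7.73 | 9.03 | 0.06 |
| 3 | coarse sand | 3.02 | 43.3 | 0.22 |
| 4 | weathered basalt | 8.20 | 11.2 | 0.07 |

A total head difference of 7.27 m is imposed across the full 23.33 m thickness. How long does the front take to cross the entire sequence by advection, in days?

With flow normal to the layers, continuity requires the same specific discharge q through every layer.
Σ(b_i/K_i) = 4.38/6.21 + 7.73/9.03 + 3.02/43.3 + 8.20/11.2 = 2.363 d.
q = Δh / Σ(b_i/K_i) = 7.27 / 2.363 = 3.076 m/day.
In each layer the seepage velocity is v_i = q/n_i, so the layer transit time is t_i = b_i·n_i / q:
  layer 1 (fine sand): t_1 = 4.38 × 0.15 / 3.076 = 0.2136 d
  layer 2 (karst limestone): t_2 = 7.73 × 0.06 / 3.076 = 0.1508 d
  layer 3 (coarse sand): t_3 = 3.02 × 0.22 / 3.076 = 0.2160 d
  layer 4 (weathered basalt): t_4 = 8.20 × 0.07 / 3.076 = 0.1866 d
Total t = Σ t_i = 0.7669 days.

0.767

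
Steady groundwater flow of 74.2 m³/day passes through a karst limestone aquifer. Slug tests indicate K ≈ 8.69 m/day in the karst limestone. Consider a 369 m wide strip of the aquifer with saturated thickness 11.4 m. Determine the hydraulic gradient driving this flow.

0.00203

Cross-sectional area A = 369 × 11.4 = 4207 m².
From Q = K·A·i, i = Q / (K·A) = 74.2 / (8.690 × 4207) = 0.002030.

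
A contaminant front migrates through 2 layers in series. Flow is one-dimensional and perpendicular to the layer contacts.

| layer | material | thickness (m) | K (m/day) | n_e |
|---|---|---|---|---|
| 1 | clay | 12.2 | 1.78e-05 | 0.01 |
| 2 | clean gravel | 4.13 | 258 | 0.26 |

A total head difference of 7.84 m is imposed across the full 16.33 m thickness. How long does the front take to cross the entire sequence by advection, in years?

With flow normal to the layers, continuity requires the same specific discharge q through every layer.
Σ(b_i/K_i) = 12.2/1.78e-05 + 4.13/258 = 6.854e+05 d.
q = Δh / Σ(b_i/K_i) = 7.84 / 6.854e+05 = 1.144e-05 m/day.
In each layer the seepage velocity is v_i = q/n_i, so the layer transit time is t_i = b_i·n_i / q:
  layer 1 (clay): t_1 = 12.2 × 0.01 / 1.144e-05 = 10666 d
  layer 2 (clean gravel): t_2 = 4.13 × 0.26 / 1.144e-05 = 93874 d
Total t = Σ t_i = 1.045e+05 days = 286.2 years.

286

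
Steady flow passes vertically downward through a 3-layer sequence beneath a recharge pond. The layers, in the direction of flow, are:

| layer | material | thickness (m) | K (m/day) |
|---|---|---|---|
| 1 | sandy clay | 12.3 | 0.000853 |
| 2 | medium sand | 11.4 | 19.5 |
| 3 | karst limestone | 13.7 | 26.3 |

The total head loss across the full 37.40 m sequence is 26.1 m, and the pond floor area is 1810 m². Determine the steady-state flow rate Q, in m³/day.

Flow is perpendicular to layering, so the layers act in series and the equivalent K is the thickness-weighted harmonic mean.
Total thickness L = 12.3 + 11.4 + 13.7 = 37.40 m.
Σ(b_i/K_i) = 12.3/0.000853 + 11.4/19.5 + 13.7/26.3 = 14421 d.
K_eq = L / Σ(b_i/K_i) = 37.40 / 14421 = 0.002593 m/day.
Q = K_eq · A · (Δh/L) = 0.002593 × 1810 × (26.1/37.40) = 3.276 m³/day.

3.28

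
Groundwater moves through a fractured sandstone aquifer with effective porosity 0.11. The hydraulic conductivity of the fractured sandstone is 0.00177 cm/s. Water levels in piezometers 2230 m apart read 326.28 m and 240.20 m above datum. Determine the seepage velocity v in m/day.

0.537

Convert K: 0.00177 cm/s × 864 = 1.529 m/day.
Hydraulic gradient i = (326.28 − 240.20) / 2230 = 86.08 / 2230 = 0.03860.
Darcy flux q = K · i = 1.529 × 0.03860 = 0.05903 m/day.
Seepage velocity v = q / n_e = 0.05903 / 0.11 = 0.5367 m/day.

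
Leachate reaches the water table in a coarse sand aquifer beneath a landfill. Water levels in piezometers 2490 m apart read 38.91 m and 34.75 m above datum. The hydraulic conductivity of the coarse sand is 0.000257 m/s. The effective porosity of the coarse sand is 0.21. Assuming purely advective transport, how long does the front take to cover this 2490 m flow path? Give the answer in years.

38.6

Convert K: 0.000257 m/s × 86400 = 22.20 m/day.
Hydraulic gradient i = (38.91 − 34.75) / 2490 = 4.16 / 2490 = 0.001671.
Darcy flux q = K · i = 22.20 × 0.001671 = 0.03710 m/day.
Seepage velocity v = q / n_e = 0.03710 / 0.21 = 0.1767 m/day.
Travel time t = L / v = 2490 / 0.1767 = 14095 days = 38.59 years.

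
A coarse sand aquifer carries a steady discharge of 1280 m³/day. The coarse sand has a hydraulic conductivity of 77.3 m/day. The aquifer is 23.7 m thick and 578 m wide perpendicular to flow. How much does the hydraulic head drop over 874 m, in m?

Cross-sectional area A = 578 × 23.7 = 13699 m².
From Q = K·A·i, i = Q / (K·A) = 1280 / (77.30 × 13699) = 0.001209.
Head loss Δh = i · L = 0.001209 × 874 = 1.056 m.

1.06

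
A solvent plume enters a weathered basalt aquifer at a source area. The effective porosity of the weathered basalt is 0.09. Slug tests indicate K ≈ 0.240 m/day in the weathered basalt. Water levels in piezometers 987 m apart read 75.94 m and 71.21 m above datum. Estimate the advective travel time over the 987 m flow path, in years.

211

Hydraulic gradient i = (75.94 − 71.21) / 987 = 4.73 / 987 = 0.004792.
Darcy flux q = K · i = 0.2400 × 0.004792 = 0.001150 m/day.
Seepage velocity v = q / n_e = 0.001150 / 0.09 = 0.01278 m/day.
Travel time t = L / v = 987 / 0.01278 = 77233 days = 211.5 years.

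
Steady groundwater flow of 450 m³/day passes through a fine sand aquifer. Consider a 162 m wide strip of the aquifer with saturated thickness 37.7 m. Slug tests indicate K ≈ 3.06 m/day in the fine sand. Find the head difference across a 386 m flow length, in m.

9.29

Cross-sectional area A = 162 × 37.7 = 6107 m².
From Q = K·A·i, i = Q / (K·A) = 450 / (3.060 × 6107) = 0.02408.
Head loss Δh = i · L = 0.02408 × 386 = 9.294 m.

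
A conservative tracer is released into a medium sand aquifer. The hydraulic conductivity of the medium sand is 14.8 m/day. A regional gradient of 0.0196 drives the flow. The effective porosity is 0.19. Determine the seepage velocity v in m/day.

Hydraulic gradient i = 0.0196.
Darcy flux q = K · i = 14.80 × 0.01960 = 0.2901 m/day.
Seepage velocity v = q / n_e = 0.2901 / 0.19 = 1.527 m/day.

1.53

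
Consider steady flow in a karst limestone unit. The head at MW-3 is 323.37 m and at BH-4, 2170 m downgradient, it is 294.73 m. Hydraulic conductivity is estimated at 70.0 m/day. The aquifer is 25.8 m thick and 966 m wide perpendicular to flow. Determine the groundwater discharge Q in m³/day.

23000

Cross-sectional area A = 966 × 25.8 = 24923 m².
Hydraulic gradient i = (323.37 − 294.73) / 2170 = 28.64 / 2170 = 0.01320.
Darcy's law: Q = K · A · i = 70.00 × 24923 × 0.01320 = 23025 m³/day.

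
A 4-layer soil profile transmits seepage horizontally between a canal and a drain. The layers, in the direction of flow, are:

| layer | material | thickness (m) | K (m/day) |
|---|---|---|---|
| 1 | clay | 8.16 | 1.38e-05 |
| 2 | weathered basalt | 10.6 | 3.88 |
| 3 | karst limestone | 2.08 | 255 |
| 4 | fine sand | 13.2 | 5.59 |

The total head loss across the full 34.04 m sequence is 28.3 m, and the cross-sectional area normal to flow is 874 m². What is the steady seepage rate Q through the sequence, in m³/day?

0.0418

Flow is perpendicular to layering, so the layers act in series and the equivalent K is the thickness-weighted harmonic mean.
Total thickness L = 8.16 + 10.6 + 2.08 + 13.2 = 34.04 m.
Σ(b_i/K_i) = 8.16/1.38e-05 + 10.6/3.88 + 2.08/255 + 13.2/5.59 = 5.913e+05 d.
K_eq = L / Σ(b_i/K_i) = 34.04 / 5.913e+05 = 5.757e-05 m/day.
Q = K_eq · A · (Δh/L) = 5.757e-05 × 874 × (28.3/34.04) = 0.04183 m³/day.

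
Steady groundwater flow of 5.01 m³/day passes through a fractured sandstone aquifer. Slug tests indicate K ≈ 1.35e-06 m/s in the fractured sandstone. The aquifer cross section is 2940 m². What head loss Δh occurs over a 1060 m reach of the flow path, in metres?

Convert K: 1.35e-06 m/s × 86400 = 0.1166 m/day.
From Q = K·A·i, i = Q / (K·A) = 5.01 / (0.1166 × 2940) = 0.01461.
Head loss Δh = i · L = 0.01461 × 1060 = 15.49 m.

15.5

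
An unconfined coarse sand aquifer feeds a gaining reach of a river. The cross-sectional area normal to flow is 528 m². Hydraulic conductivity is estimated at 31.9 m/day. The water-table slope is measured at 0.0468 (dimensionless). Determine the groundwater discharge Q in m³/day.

Hydraulic gradient i = 0.0468.
Darcy's law: Q = K · A · i = 31.90 × 528.0 × 0.04680 = 788.3 m³/day.

788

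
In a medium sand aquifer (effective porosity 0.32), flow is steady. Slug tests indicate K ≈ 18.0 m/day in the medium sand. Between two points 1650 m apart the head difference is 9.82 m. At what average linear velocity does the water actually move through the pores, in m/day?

0.335

Hydraulic gradient i = Δh / L = 9.82 / 1650 = 0.005952.
Darcy flux q = K · i = 18.00 × 0.005952 = 0.1071 m/day.
Seepage velocity v = q / n_e = 0.1071 / 0.32 = 0.3348 m/day.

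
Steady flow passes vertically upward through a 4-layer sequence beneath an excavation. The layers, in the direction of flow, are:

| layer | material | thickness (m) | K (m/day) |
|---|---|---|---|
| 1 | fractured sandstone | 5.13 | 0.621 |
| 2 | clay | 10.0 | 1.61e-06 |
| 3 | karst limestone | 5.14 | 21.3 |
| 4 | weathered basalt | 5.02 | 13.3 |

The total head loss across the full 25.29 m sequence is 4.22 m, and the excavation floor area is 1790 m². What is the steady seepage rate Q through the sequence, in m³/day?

Flow is perpendicular to layering, so the layers act in series and the equivalent K is the thickness-weighted harmonic mean.
Total thickness L = 5.13 + 10.0 + 5.14 + 5.02 = 25.29 m.
Σ(b_i/K_i) = 5.13/0.621 + 10.0/1.61e-06 + 5.14/21.3 + 5.02/13.3 = 6.211e+06 d.
K_eq = L / Σ(b_i/K_i) = 25.29 / 6.211e+06 = 4.072e-06 m/day.
Q = K_eq · A · (Δh/L) = 4.072e-06 × 1790 × (4.22/25.29) = 0.001216 m³/day.

0.00122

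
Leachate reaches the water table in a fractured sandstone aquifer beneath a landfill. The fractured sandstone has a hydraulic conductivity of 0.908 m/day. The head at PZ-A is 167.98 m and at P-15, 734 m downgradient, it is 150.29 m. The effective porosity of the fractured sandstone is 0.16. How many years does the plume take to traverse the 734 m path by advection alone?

Hydraulic gradient i = (167.98 − 150.29) / 734 = 17.69 / 734 = 0.02410.
Darcy flux q = K · i = 0.9080 × 0.02410 = 0.02188 m/day.
Seepage velocity v = q / n_e = 0.02188 / 0.16 = 0.1368 m/day.
Travel time t = L / v = 734 / 0.1368 = 5367 days = 14.69 years.

14.7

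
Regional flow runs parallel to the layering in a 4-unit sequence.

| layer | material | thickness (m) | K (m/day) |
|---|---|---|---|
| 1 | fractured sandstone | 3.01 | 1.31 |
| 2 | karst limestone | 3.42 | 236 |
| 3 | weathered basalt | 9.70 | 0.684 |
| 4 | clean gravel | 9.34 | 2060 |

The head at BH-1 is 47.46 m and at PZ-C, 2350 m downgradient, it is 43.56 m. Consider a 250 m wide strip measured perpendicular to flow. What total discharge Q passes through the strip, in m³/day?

8320

Flow is parallel to layering, so each bed carries its own Darcy discharge and the transmissivities add.
Σ(K_i·b_i) = 1.31×3.01 + 236×3.42 + 0.684×9.70 + 2060×9.34 = 20058 m²/day.
Hydraulic gradient i = (47.46 − 43.56) / 2350 = 3.9 / 2350 = 0.001660.
Q = Σ(K_i·b_i) · W · i = 20058 × 250 × 0.001660 = 8322 m³/day.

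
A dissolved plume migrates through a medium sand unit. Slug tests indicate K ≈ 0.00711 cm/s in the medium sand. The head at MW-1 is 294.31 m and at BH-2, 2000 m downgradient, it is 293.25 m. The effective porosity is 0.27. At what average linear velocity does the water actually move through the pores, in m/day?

0.0121

Convert K: 0.00711 cm/s × 864 = 6.143 m/day.
Hydraulic gradient i = (294.31 − 293.25) / 2000 = 1.06 / 2000 = 0.0005300.
Darcy flux q = K · i = 6.143 × 0.0005300 = 0.003256 m/day.
Seepage velocity v = q / n_e = 0.003256 / 0.27 = 0.01206 m/day.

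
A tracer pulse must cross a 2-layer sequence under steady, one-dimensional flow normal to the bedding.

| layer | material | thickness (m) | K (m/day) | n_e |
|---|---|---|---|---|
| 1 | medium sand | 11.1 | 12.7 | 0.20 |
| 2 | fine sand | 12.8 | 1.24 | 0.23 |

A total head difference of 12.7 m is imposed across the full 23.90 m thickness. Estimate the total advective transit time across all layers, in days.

4.55

With flow normal to the layers, continuity requires the same specific discharge q through every layer.
Σ(b_i/K_i) = 11.1/12.7 + 12.8/1.24 = 11.20 d.
q = Δh / Σ(b_i/K_i) = 12.7 / 11.20 = 1.134 m/day.
In each layer the seepage velocity is v_i = q/n_i, so the layer transit time is t_i = b_i·n_i / q:
  layer 1 (medium sand): t_1 = 11.1 × 0.20 / 1.134 = 1.957 d
  layer 2 (fine sand): t_2 = 12.8 × 0.23 / 1.134 = 2.595 d
Total t = Σ t_i = 4.553 days.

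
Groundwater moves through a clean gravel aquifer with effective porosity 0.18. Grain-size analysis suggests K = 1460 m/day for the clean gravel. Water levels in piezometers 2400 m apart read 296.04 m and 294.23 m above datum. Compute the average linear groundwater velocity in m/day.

6.12

Hydraulic gradient i = (296.04 − 294.23) / 2400 = 1.81 / 2400 = 0.0007542.
Darcy flux q = K · i = 1460 × 0.0007542 = 1.101 m/day.
Seepage velocity v = q / n_e = 1.101 / 0.18 = 6.117 m/day.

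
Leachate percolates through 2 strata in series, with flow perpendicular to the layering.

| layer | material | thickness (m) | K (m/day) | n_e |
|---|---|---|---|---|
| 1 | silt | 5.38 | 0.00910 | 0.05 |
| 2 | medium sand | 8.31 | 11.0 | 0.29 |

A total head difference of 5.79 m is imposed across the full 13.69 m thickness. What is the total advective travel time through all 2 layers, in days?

With flow normal to the layers, continuity requires the same specific discharge q through every layer.
Σ(b_i/K_i) = 5.38/0.00910 + 8.31/11.0 = 592.0 d.
q = Δh / Σ(b_i/K_i) = 5.79 / 592.0 = 0.009781 m/day.
In each layer the seepage velocity is v_i = q/n_i, so the layer transit time is t_i = b_i·n_i / q:
  layer 1 (silt): t_1 = 5.38 × 0.05 / 0.009781 = 27.50 d
  layer 2 (medium sand): t_2 = 8.31 × 0.29 / 0.009781 = 246.4 d
Total t = Σ t_i = 273.9 days.

274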